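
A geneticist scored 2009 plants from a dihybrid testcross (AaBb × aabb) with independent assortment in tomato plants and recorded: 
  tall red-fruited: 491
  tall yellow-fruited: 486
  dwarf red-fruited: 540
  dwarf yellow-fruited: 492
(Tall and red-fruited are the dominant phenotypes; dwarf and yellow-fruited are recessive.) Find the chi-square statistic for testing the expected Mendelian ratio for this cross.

A dihybrid testcross with independent assortment gives a 1:1:1:1 ratio.
The 1:1:1:1 ratio has 4 parts, so with N = 2009 the expected counts are:
  tall red-fruited: 2009 × 1/4 = 502.25
  tall yellow-fruited: 2009 × 1/4 = 502.25
  dwarf red-fruited: 2009 × 1/4 = 502.25
  dwarf yellow-fruited: 2009 × 1/4 = 502.25
χ² = Σ (O − E)² / E
  tall red-fruited: (491 − 502.25)² / 502.25 = 0.2520
  tall yellow-fruited: (486 − 502.25)² / 502.25 = 0.5258
  dwarf red-fruited: (540 − 502.25)² / 502.25 = 2.8374
  dwarf yellow-fruited: (492 − 502.25)² / 502.25 = 0.2092
χ² = 0.2520 + 0.5258 + 2.8374 + 0.2092 = 3.8244 ≈ 3.824

3.824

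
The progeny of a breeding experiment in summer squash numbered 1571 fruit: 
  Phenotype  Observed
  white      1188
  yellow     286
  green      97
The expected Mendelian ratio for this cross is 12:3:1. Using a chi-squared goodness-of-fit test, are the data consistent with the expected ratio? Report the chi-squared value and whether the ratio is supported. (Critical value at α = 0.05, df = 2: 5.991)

Total ratio parts = 16. Expected numbers out of 1571:
  white: 1571 × 12/16 = 1178.25
  yellow: 1571 × 3/16 = 294.5625
  green: 1571 × 1/16 = 98.1875
χ² = Σ (O − E)² / E
  white: (1188 − 1178.25)² / 1178.25 = 0.0807
  yellow: (286 − 294.5625)² / 294.5625 = 0.2489
  green: (97 − 98.1875)² / 98.1875 = 0.0144
χ² = 0.0807 + 0.2489 + 0.0144 = 0.344
Degrees of freedom = 3 − 1 = 2; critical value at α = 0.05 is 5.991.
Since 0.344 < 5.991, we fail to reject the null hypothesis — the data are consistent with the 12:3:1 ratio.

0.344; consistent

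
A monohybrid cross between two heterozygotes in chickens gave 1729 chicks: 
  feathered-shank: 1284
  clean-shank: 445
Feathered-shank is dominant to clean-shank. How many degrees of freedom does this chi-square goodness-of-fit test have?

For a monohybrid cross between heterozygotes with complete dominance, the expected phenotypic ratio is 3:1.
A goodness-of-fit test with 2 phenotype classes has df = 2 − 1 = 1.

1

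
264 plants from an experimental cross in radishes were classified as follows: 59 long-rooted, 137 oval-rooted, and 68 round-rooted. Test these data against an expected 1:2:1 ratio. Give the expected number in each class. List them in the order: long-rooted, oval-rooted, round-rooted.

The 1:2:1 ratio has 4 parts, so with N = 264 the expected counts are:
  long-rooted: 264 × 1/4 = 66
  oval-rooted: 264 × 2/4 = 132
  round-rooted: 264 × 1/4 = 66

66, 132, 66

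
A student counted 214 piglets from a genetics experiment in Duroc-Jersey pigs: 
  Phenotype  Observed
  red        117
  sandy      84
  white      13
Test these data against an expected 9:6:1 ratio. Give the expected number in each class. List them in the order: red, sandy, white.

Expected counts for N = 214 under a 9:6:1 ratio (total parts = 16):
  red: 214 × 9/16 = 120.375
  sandy: 214 × 6/16 = 80.25
  white: 214 × 1/16 = 13.375

120.375, 80.25, 13.375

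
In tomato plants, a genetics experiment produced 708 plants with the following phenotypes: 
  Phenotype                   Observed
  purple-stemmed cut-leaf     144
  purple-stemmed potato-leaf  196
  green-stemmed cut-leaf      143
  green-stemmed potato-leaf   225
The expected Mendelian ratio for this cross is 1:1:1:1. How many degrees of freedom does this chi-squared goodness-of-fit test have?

3

A goodness-of-fit test with 4 phenotype classes has df = 4 − 1 = 3.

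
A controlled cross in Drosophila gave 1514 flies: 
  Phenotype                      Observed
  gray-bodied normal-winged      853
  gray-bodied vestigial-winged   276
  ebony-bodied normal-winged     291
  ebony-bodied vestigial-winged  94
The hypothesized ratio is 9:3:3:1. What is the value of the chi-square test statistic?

Under the 9:3:3:1 hypothesis (Σ ratio = 16, N = 1514):
  gray-bodied normal-winged: 1514 × 9/16 = 851.625
  gray-bodied vestigial-winged: 1514 × 3/16 = 283.875
  ebony-bodied normal-winged: 1514 × 3/16 = 283.875
  ebony-bodied vestigial-winged: 1514 × 1/16 = 94.625
χ² = Σ (O − E)² / E
  gray-bodied normal-winged: (853 − 851.625)² / 851.625 = 0.0022
  gray-bodied vestigial-winged: (276 − 283.875)² / 283.875 = 0.2185
  ebony-bodied normal-winged: (291 − 283.875)² / 283.875 = 0.1788
  ebony-bodied vestigial-winged: (94 − 94.625)² / 94.625 = 0.0041
χ² = 0.0022 + 0.2185 + 0.1788 + 0.0041 = 0.4036 ≈ 0.404

0.404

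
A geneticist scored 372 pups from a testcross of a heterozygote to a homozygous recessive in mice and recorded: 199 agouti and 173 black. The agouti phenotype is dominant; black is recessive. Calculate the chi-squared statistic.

1.817

A testcross of a heterozygote (Aa × aa) gives a 1:1 phenotypic ratio.
Under the 1:1 hypothesis (Σ ratio = 2, N = 372):
  agouti: 372 × 1/2 = 186
  black: 372 × 1/2 = 186
χ² = Σ (O − E)² / E
  agouti: (199 − 186)² / 186 = 0.9086
  black: (173 − 186)² / 186 = 0.9086
χ² = 0.9086 + 0.9086 = 1.8172 ≈ 1.817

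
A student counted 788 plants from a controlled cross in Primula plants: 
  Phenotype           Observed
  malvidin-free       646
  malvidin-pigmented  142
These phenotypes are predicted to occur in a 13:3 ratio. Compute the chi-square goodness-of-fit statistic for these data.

0.275

Total ratio parts = 16. Expected numbers out of 788:
  malvidin-free: 788 × 13/16 = 640.25
  malvidin-pigmented: 788 × 3/16 = 147.75
χ² = Σ (O − E)² / E
  malvidin-free: (646 − 640.25)² / 640.25 = 0.0516
  malvidin-pigmented: (142 − 147.75)² / 147.75 = 0.2238
χ² = 0.0516 + 0.2238 = 0.2754 ≈ 0.275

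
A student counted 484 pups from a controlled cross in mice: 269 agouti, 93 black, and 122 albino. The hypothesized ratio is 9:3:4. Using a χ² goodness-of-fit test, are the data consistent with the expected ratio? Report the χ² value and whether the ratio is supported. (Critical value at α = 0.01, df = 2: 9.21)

The 9:3:4 ratio has 16 parts, so with N = 484 the expected counts are:
  agouti: 484 × 9/16 = 272.25
  black: 484 × 3/16 = 90.75
  albino: 484 × 4/16 = 121
χ² = Σ (O − E)² / E
  agouti: (269 − 272.25)² / 272.25 = 0.0388
  black: (93 − 90.75)² / 90.75 = 0.0558
  albino: (122 − 121)² / 121 = 0.0083
χ² = 0.0388 + 0.0558 + 0.0083 = 0.1029 ≈ 0.103
Degrees of freedom = 3 − 1 = 2; critical value at α = 0.01 is 9.21.
Since 0.103 < 9.21, we fail to reject the null hypothesis — the data are consistent with the 9:3:4 ratio.

0.103; consistent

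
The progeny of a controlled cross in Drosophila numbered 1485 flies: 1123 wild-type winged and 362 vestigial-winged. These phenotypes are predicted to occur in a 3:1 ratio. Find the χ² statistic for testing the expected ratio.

Total ratio parts = 4. Expected numbers out of 1485:
  wild-type winged: 1485 × 3/4 = 1113.75
  vestigial-winged: 1485 × 1/4 = 371.25
χ² = Σ (O − E)² / E
  wild-type winged: (1123 − 1113.75)² / 1113.75 = 0.0768
  vestigial-winged: (362 − 371.25)² / 371.25 = 0.2305
χ² = 0.0768 + 0.2305 = 0.3073 ≈ 0.307

0.307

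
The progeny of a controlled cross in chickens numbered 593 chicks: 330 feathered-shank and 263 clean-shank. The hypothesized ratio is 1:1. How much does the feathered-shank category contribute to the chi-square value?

Under the 1:1 hypothesis (Σ ratio = 2, N = 593):
  feathered-shank: 593 × 1/2 = 296.5
  clean-shank: 593 × 1/2 = 296.5
Contribution of feathered-shank: (330 − 296.5)² / 296.5 = 3.7850

3.785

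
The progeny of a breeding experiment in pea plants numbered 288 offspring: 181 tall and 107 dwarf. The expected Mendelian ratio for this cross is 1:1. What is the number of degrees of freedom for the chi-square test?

1

A goodness-of-fit test with 2 phenotype classes has df = 2 − 1 = 1.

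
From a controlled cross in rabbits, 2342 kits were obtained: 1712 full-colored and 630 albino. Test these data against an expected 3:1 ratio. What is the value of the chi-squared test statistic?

Expected counts for N = 2342 under a 3:1 ratio (total parts = 4):
  full-colored: 2342 × 3/4 = 1756.5
  albino: 2342 × 1/4 = 585.5
χ² = Σ (O − E)² / E
  full-colored: (1712 − 1756.5)² / 1756.5 = 1.1274
  albino: (630 − 585.5)² / 585.5 = 3.3822
χ² = 1.1274 + 3.3822 = 4.5096 ≈ 4.510

4.510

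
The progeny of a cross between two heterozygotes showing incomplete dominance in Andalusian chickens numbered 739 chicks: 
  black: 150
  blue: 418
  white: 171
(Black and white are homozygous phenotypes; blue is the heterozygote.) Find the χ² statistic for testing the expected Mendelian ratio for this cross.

13.926

With incomplete dominance, a heterozygote × heterozygote cross gives a 1:2:1 phenotypic ratio.
Expected counts for N = 739 under a 1:2:1 ratio (total parts = 4):
  black: 739 × 1/4 = 184.75
  blue: 739 × 2/4 = 369.5
  white: 739 × 1/4 = 184.75
χ² = Σ (O − E)² / E
  black: (150 − 184.75)² / 184.75 = 6.5362
  blue: (418 − 369.5)² / 369.5 = 6.3660
  white: (171 − 184.75)² / 184.75 = 1.0233
χ² = 6.5362 + 6.3660 + 1.0233 = 13.9255 ≈ 13.926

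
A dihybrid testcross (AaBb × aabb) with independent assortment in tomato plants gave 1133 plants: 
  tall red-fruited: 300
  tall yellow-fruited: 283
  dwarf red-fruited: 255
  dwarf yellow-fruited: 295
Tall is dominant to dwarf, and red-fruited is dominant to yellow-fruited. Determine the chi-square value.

4.296

A dihybrid testcross with independent assortment gives a 1:1:1:1 ratio.
The 1:1:1:1 ratio has 4 parts, so with N = 1133 the expected counts are:
  tall red-fruited: 1133 × 1/4 = 283.25
  tall yellow-fruited: 1133 × 1/4 = 283.25
  dwarf red-fruited: 1133 × 1/4 = 283.25
  dwarf yellow-fruited: 1133 × 1/4 = 283.25
χ² = Σ (O − E)² / E
  tall red-fruited: (300 − 283.25)² / 283.25 = 0.9905
  tall yellow-fruited: (283 − 283.25)² / 283.25 = 0.0002
  dwarf red-fruited: (255 − 283.25)² / 283.25 = 2.8175
  dwarf yellow-fruited: (295 − 283.25)² / 283.25 = 0.4874
χ² = 0.9905 + 0.0002 + 2.8175 + 0.4874 = 4.2956 ≈ 4.296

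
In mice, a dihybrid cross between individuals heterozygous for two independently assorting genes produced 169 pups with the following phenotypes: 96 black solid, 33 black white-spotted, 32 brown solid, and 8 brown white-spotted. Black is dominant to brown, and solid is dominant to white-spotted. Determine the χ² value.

A dihybrid F₂ with independent assortment and complete dominance at both loci gives a 9:3:3:1 phenotypic ratio.
Under the 9:3:3:1 hypothesis (Σ ratio = 16, N = 169):
  black solid: 169 × 9/16 = 95.0625
  black white-spotted: 169 × 3/16 = 31.6875
  brown solid: 169 × 3/16 = 31.6875
  brown white-spotted: 169 × 1/16 = 10.5625
χ² = Σ (O − E)² / E
  black solid: (96 − 95.0625)² / 95.0625 = 0.0092
  black white-spotted: (33 − 31.6875)² / 31.6875 = 0.0544
  brown solid: (32 − 31.6875)² / 31.6875 = 0.0031
  brown white-spotted: (8 − 10.5625)² / 10.5625 = 0.6217
χ² = 0.0092 + 0.0544 + 0.0031 + 0.6217 = 0.6884 ≈ 0.688

0.688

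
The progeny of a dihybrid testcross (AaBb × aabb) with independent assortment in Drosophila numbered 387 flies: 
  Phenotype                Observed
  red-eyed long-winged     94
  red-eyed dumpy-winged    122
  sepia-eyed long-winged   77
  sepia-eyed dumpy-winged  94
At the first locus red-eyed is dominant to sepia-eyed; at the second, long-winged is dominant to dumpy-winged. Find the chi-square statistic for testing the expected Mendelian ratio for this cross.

10.778

A dihybrid testcross with independent assortment gives a 1:1:1:1 ratio.
The 1:1:1:1 ratio has 4 parts, so with N = 387 the expected counts are:
  red-eyed long-winged: 387 × 1/4 = 96.75
  red-eyed dumpy-winged: 387 × 1/4 = 96.75
  sepia-eyed long-winged: 387 × 1/4 = 96.75
  sepia-eyed dumpy-winged: 387 × 1/4 = 96.75
χ² = Σ (O − E)² / E
  red-eyed long-winged: (94 − 96.75)² / 96.75 = 0.0782
  red-eyed dumpy-winged: (122 − 96.75)² / 96.75 = 6.5898
  sepia-eyed long-winged: (77 − 96.75)² / 96.75 = 4.0317
  sepia-eyed dumpy-winged: (94 − 96.75)² / 96.75 = 0.0782
χ² = 0.0782 + 6.5898 + 4.0317 + 0.0782 = 10.7779 ≈ 10.778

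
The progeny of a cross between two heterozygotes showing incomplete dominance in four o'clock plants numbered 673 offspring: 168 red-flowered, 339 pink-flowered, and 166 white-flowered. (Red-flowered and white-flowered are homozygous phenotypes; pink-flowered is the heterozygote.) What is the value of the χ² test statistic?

0.049

With incomplete dominance, a heterozygote × heterozygote cross gives a 1:2:1 phenotypic ratio.
The 1:2:1 ratio has 4 parts, so with N = 673 the expected counts are:
  red-flowered: 673 × 1/4 = 168.25
  pink-flowered: 673 × 2/4 = 336.5
  white-flowered: 673 × 1/4 = 168.25
χ² = Σ (O − E)² / E
  red-flowered: (168 − 168.25)² / 168.25 = 0.0004
  pink-flowered: (339 − 336.5)² / 336.5 = 0.0186
  white-flowered: (166 − 168.25)² / 168.25 = 0.0301
χ² = 0.0004 + 0.0186 + 0.0301 = 0.0491 ≈ 0.049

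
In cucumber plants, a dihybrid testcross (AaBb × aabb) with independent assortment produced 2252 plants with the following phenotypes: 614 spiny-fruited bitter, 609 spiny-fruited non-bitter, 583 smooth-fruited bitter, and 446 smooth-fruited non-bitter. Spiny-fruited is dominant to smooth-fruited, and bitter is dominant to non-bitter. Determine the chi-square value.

A dihybrid testcross with independent assortment gives a 1:1:1:1 ratio.
Total ratio parts = 4. Expected numbers out of 2252:
  spiny-fruited bitter: 2252 × 1/4 = 563
  spiny-fruited non-bitter: 2252 × 1/4 = 563
  smooth-fruited bitter: 2252 × 1/4 = 563
  smooth-fruited non-bitter: 2252 × 1/4 = 563
χ² = Σ (O − E)² / E
  spiny-fruited bitter: (614 − 563)² / 563 = 4.6199
  spiny-fruited non-bitter: (609 − 563)² / 563 = 3.7584
  smooth-fruited bitter: (583 − 563)² / 563 = 0.7105
  smooth-fruited non-bitter: (446 − 563)² / 563 = 24.3144
χ² = 4.6199 + 3.7584 + 0.7105 + 24.3144 = 33.4032 ≈ 33.403

33.403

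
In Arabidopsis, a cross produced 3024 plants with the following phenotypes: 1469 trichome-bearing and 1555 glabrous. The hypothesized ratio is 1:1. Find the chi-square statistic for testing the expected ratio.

The 1:1 ratio has 2 parts, so with N = 3024 the expected counts are:
  trichome-bearing: 3024 × 1/2 = 1512
  glabrous: 3024 × 1/2 = 1512
χ² = Σ (O − E)² / E
  trichome-bearing: (1469 − 1512)² / 1512 = 1.2229
  glabrous: (1555 − 1512)² / 1512 = 1.2229
χ² = 1.2229 + 1.2229 = 2.4458 ≈ 2.446

2.446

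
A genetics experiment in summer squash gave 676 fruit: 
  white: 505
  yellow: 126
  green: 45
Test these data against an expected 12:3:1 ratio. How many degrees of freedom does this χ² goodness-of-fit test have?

A goodness-of-fit test with 3 phenotype classes has df = 3 − 1 = 2.

2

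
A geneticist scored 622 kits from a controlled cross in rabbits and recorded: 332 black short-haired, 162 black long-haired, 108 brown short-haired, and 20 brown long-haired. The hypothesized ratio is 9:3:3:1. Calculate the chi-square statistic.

28.369

Under the 9:3:3:1 hypothesis (Σ ratio = 16, N = 622):
  black short-haired: 622 × 9/16 = 349.875
  black long-haired: 622 × 3/16 = 116.625
  brown short-haired: 622 × 3/16 = 116.625
  brown long-haired: 622 × 1/16 = 38.875
χ² = Σ (O − E)² / E
  black short-haired: (332 − 349.875)² / 349.875 = 0.9132
  black long-haired: (162 − 116.625)² / 116.625 = 17.6539
  brown short-haired: (108 − 116.625)² / 116.625 = 0.6379
  brown long-haired: (20 − 38.875)² / 38.875 = 9.1644
χ² = 0.9132 + 17.6539 + 0.6379 + 9.1644 = 28.3694 ≈ 28.369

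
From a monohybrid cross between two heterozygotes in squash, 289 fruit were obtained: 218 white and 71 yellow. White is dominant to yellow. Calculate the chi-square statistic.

For a monohybrid cross between heterozygotes with complete dominance, the expected phenotypic ratio is 3:1.
Under the 3:1 hypothesis (Σ ratio = 4, N = 289):
  white: 289 × 3/4 = 216.75
  yellow: 289 × 1/4 = 72.25
χ² = Σ (O − E)² / E
  white: (218 − 216.75)² / 216.75 = 0.0072
  yellow: (71 − 72.25)² / 72.25 = 0.0216
χ² = 0.0072 + 0.0216 = 0.0288 ≈ 0.029

0.029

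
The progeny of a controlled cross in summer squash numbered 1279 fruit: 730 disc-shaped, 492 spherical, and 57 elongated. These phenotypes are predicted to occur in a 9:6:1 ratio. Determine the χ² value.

Under the 9:6:1 hypothesis (Σ ratio = 16, N = 1279):
  disc-shaped: 1279 × 9/16 = 719.4375
  spherical: 1279 × 6/16 = 479.625
  elongated: 1279 × 1/16 = 79.9375
χ² = Σ (O − E)² / E
  disc-shaped: (730 − 719.4375)² / 719.4375 = 0.1551
  spherical: (492 − 479.625)² / 479.625 = 0.3193
  elongated: (57 − 79.9375)² / 79.9375 = 6.5818
χ² = 0.1551 + 0.3193 + 6.5818 = 7.0562 ≈ 7.056

7.056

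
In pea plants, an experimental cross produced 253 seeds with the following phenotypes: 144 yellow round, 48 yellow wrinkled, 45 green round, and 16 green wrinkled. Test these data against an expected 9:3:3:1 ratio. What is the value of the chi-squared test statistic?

Under the 9:3:3:1 hypothesis (Σ ratio = 16, N = 253):
  yellow round: 253 × 9/16 = 142.3125
  yellow wrinkled: 253 × 3/16 = 47.4375
  green round: 253 × 3/16 = 47.4375
  green wrinkled: 253 × 1/16 = 15.8125
χ² = Σ (O − E)² / E
  yellow round: (144 − 142.3125)² / 142.3125 = 0.0200
  yellow wrinkled: (48 − 47.4375)² / 47.4375 = 0.0067
  green round: (45 − 47.4375)² / 47.4375 = 0.1252
  green wrinkled: (16 − 15.8125)² / 15.8125 = 0.0022
χ² = 0.0200 + 0.0067 + 0.1252 + 0.0022 = 0.1541 ≈ 0.154

0.154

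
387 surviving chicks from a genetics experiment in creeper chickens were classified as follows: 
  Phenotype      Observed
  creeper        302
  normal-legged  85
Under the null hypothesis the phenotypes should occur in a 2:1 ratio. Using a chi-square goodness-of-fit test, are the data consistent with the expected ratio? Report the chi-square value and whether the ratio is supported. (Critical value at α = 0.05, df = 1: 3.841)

Expected counts for N = 387 under a 2:1 ratio (total parts = 3):
  creeper: 387 × 2/3 = 258
  normal-legged: 387 × 1/3 = 129
χ² = Σ (O − E)² / E
  creeper: (302 − 258)² / 258 = 7.5039
  normal-legged: (85 − 129)² / 129 = 15.0078
χ² = 7.5039 + 15.0078 = 22.5117 ≈ 22.512
Degrees of freedom = 2 − 1 = 1; critical value at α = 0.05 is 3.841.
Since 22.512 > 3.841, we reject the null hypothesis — the data do not fit the 2:1 ratio.

22.512; not consistent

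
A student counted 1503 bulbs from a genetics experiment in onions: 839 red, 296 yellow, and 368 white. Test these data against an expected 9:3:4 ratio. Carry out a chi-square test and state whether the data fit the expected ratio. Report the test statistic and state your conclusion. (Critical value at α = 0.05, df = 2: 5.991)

0.923; consistent

The 9:3:4 ratio has 16 parts, so with N = 1503 the expected counts are:
  red: 1503 × 9/16 = 845.4375
  yellow: 1503 × 3/16 = 281.8125
  white: 1503 × 4/16 = 375.75
χ² = Σ (O − E)² / E
  red: (839 − 845.4375)² / 845.4375 = 0.0490
  yellow: (296 − 281.8125)² / 281.8125 = 0.7143
  white: (368 − 375.75)² / 375.75 = 0.1598
χ² = 0.0490 + 0.7143 + 0.1598 = 0.9231 ≈ 0.923
Degrees of freedom = 3 − 1 = 2; critical value at α = 0.05 is 5.991.
Since 0.923 < 5.991, we fail to reject the null hypothesis — the data are consistent with the 9:3:4 ratio.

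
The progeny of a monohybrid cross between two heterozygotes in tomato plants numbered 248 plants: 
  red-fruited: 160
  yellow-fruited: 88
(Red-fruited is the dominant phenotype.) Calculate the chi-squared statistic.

14.538

For a monohybrid cross between heterozygotes with complete dominance, the expected phenotypic ratio is 3:1.
Expected counts for N = 248 under a 3:1 ratio (total parts = 4):
  red-fruited: 248 × 3/4 = 186
  yellow-fruited: 248 × 1/4 = 62
χ² = Σ (O − E)² / E
  red-fruited: (160 − 186)² / 186 = 3.6344
  yellow-fruited: (88 − 62)² / 62 = 10.9032
χ² = 3.6344 + 10.9032 = 14.5376 ≈ 14.538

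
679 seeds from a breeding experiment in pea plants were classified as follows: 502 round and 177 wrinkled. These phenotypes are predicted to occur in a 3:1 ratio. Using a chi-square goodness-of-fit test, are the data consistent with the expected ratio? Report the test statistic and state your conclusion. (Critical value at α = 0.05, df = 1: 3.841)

0.413; consistent

Under the 3:1 hypothesis (Σ ratio = 4, N = 679):
  round: 679 × 3/4 = 509.25
  wrinkled: 679 × 1/4 = 169.75
χ² = Σ (O − E)² / E
  round: (502 − 509.25)² / 509.25 = 0.1032
  wrinkled: (177 − 169.75)² / 169.75 = 0.3096
χ² = 0.1032 + 0.3096 = 0.4128 ≈ 0.413
Degrees of freedom = 2 − 1 = 1; critical value at α = 0.05 is 3.841.
Since 0.413 < 3.841, we fail to reject the null hypothesis — the data are consistent with the 3:1 ratio.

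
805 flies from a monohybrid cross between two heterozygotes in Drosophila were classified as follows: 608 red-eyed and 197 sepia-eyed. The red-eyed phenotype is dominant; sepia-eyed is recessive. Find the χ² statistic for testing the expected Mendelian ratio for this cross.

For a monohybrid cross between heterozygotes with complete dominance, the expected phenotypic ratio is 3:1.
The 3:1 ratio has 4 parts, so with N = 805 the expected counts are:
  red-eyed: 805 × 3/4 = 603.75
  sepia-eyed: 805 × 1/4 = 201.25
χ² = Σ (O − E)² / E
  red-eyed: (608 − 603.75)² / 603.75 = 0.0299
  sepia-eyed: (197 − 201.25)² / 201.25 = 0.0898
χ² = 0.0299 + 0.0898 = 0.1197 ≈ 0.120

0.120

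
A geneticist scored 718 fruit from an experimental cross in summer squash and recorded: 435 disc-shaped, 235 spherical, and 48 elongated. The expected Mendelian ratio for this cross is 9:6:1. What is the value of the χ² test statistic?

6.973

Expected counts for N = 718 under a 9:6:1 ratio (total parts = 16):
  disc-shaped: 718 × 9/16 = 403.875
  spherical: 718 × 6/16 = 269.25
  elongated: 718 × 1/16 = 44.875
χ² = Σ (O − E)² / E
  disc-shaped: (435 − 403.875)² / 403.875 = 2.3987
  spherical: (235 − 269.25)² / 269.25 = 4.3568
  elongated: (48 − 44.875)² / 44.875 = 0.2176
χ² = 2.3987 + 4.3568 + 0.2176 = 6.9731 ≈ 6.973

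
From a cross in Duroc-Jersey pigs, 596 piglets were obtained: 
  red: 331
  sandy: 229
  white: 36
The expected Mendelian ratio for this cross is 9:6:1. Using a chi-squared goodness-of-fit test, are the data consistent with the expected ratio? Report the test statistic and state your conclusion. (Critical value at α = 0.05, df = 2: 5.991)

Expected counts for N = 596 under a 9:6:1 ratio (total parts = 16):
  red: 596 × 9/16 = 335.25
  sandy: 596 × 6/16 = 223.5
  white: 596 × 1/16 = 37.25
χ² = Σ (O − E)² / E
  red: (331 − 335.25)² / 335.25 = 0.0539
  sandy: (229 − 223.5)² / 223.5 = 0.1353
  white: (36 − 37.25)² / 37.25 = 0.0419
χ² = 0.0539 + 0.1353 + 0.0419 = 0.2311 ≈ 0.231
Degrees of freedom = 3 − 1 = 2; critical value at α = 0.05 is 5.991.
Since 0.231 < 5.991, we fail to reject the null hypothesis — the data are consistent with the 9:6:1 ratio.

0.231; consistent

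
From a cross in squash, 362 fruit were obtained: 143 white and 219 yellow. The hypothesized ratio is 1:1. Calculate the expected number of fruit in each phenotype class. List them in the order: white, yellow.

181, 181

Under the 1:1 hypothesis (Σ ratio = 2, N = 362):
  white: 362 × 1/2 = 181
  yellow: 362 × 1/2 = 181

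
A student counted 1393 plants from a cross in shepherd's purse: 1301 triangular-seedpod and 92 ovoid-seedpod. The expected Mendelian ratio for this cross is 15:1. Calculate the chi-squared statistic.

0.299

Expected counts for N = 1393 under a 15:1 ratio (total parts = 16):
  triangular-seedpod: 1393 × 15/16 = 1305.9375
  ovoid-seedpod: 1393 × 1/16 = 87.0625
χ² = Σ (O − E)² / E
  triangular-seedpod: (1301 − 1305.9375)² / 1305.9375 = 0.0187
  ovoid-seedpod: (92 − 87.0625)² / 87.0625 = 0.2800
χ² = 0.0187 + 0.2800 = 0.2987 ≈ 0.299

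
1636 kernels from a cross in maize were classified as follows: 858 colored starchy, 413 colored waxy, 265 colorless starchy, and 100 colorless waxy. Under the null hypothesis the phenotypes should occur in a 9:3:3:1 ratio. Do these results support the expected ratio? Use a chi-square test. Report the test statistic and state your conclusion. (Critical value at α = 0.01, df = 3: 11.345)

Total ratio parts = 16. Expected numbers out of 1636:
  colored starchy: 1636 × 9/16 = 920.25
  colored waxy: 1636 × 3/16 = 306.75
  colorless starchy: 1636 × 3/16 = 306.75
  colorless waxy: 1636 × 1/16 = 102.25
χ² = Σ (O − E)² / E
  colored starchy: (858 − 920.25)² / 920.25 = 4.2109
  colored waxy: (413 − 306.75)² / 306.75 = 36.8022
  colorless starchy: (265 − 306.75)² / 306.75 = 5.6824
  colorless waxy: (100 − 102.25)² / 102.25 = 0.0495
χ² = 4.2109 + 36.8022 + 5.6824 + 0.0495 = 46.745
Degrees of freedom = 4 − 1 = 3; critical value at α = 0.01 is 11.345.
Since 46.745 > 11.345, we reject the null hypothesis — the data do not fit the 9:3:3:1 ratio.

46.745; not consistent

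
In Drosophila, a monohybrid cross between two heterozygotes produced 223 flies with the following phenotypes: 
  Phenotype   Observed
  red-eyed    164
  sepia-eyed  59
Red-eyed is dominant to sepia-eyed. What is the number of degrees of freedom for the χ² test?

1

For a monohybrid cross between heterozygotes with complete dominance, the expected phenotypic ratio is 3:1.
A goodness-of-fit test with 2 phenotype classes has df = 2 − 1 = 1.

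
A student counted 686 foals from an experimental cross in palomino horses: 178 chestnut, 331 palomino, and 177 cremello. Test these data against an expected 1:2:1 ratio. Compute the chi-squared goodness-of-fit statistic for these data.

Expected counts for N = 686 under a 1:2:1 ratio (total parts = 4):
  chestnut: 686 × 1/4 = 171.5
  palomino: 686 × 2/4 = 343
  cremello: 686 × 1/4 = 171.5
χ² = Σ (O − E)² / E
  chestnut: (178 − 171.5)² / 171.5 = 0.2464
  palomino: (331 − 343)² / 343 = 0.4198
  cremello: (177 − 171.5)² / 171.5 = 0.1764
χ² = 0.2464 + 0.4198 + 0.1764 = 0.8426 ≈ 0.843

0.843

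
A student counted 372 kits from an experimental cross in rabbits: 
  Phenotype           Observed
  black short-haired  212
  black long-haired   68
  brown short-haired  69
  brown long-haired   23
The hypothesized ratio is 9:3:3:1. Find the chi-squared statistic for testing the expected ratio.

0.091

Expected counts for N = 372 under a 9:3:3:1 ratio (total parts = 16):
  black short-haired: 372 × 9/16 = 209.25
  black long-haired: 372 × 3/16 = 69.75
  brown short-haired: 372 × 3/16 = 69.75
  brown long-haired: 372 × 1/16 = 23.25
χ² = Σ (O − E)² / E
  black short-haired: (212 − 209.25)² / 209.25 = 0.0361
  black long-haired: (68 − 69.75)² / 69.75 = 0.0439
  brown short-haired: (69 − 69.75)² / 69.75 = 0.0081
  brown long-haired: (23 − 23.25)² / 23.25 = 0.0027
χ² = 0.0361 + 0.0439 + 0.0081 + 0.0027 = 0.0908 ≈ 0.091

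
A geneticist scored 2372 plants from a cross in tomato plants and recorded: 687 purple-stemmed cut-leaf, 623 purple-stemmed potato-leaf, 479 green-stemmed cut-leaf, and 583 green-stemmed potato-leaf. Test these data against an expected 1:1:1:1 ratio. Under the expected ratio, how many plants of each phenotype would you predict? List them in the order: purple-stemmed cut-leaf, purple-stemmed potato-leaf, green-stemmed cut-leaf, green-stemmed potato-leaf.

593, 593, 593, 593

Total ratio parts = 4. Expected numbers out of 2372:
  purple-stemmed cut-leaf: 2372 × 1/4 = 593
  purple-stemmed potato-leaf: 2372 × 1/4 = 593
  green-stemmed cut-leaf: 2372 × 1/4 = 593
  green-stemmed potato-leaf: 2372 × 1/4 = 593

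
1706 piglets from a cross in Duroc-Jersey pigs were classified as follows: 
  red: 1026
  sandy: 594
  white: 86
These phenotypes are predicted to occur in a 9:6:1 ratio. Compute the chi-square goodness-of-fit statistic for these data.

Total ratio parts = 16. Expected numbers out of 1706:
  red: 1706 × 9/16 = 959.625
  sandy: 1706 × 6/16 = 639.75
  white: 1706 × 1/16 = 106.625
χ² = Σ (O − E)² / E
  red: (1026 − 959.625)² / 959.625 = 4.5910
  sandy: (594 − 639.75)² / 639.75 = 3.2717
  white: (86 − 106.625)² / 106.625 = 3.9896
χ² = 4.5910 + 3.2717 + 3.9896 = 11.8523 ≈ 11.852

11.852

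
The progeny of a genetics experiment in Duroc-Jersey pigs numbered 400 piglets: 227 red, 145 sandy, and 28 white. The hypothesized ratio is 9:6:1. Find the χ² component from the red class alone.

0.018

Under the 9:6:1 hypothesis (Σ ratio = 16, N = 400):
  red: 400 × 9/16 = 225
  sandy: 400 × 6/16 = 150
  white: 400 × 1/16 = 25
Contribution of red: (227 − 225)² / 225 = 0.0178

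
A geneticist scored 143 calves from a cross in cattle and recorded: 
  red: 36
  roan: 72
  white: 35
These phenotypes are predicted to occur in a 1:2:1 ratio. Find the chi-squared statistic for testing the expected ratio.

0.021

Under the 1:2:1 hypothesis (Σ ratio = 4, N = 143):
  red: 143 × 1/4 = 35.75
  roan: 143 × 2/4 = 71.5
  white: 143 × 1/4 = 35.75
χ² = Σ (O − E)² / E
  red: (36 − 35.75)² / 35.75 = 0.0017
  roan: (72 − 71.5)² / 71.5 = 0.0035
  white: (35 − 35.75)² / 35.75 = 0.0157
χ² = 0.0017 + 0.0035 + 0.0157 = 0.0209 ≈ 0.021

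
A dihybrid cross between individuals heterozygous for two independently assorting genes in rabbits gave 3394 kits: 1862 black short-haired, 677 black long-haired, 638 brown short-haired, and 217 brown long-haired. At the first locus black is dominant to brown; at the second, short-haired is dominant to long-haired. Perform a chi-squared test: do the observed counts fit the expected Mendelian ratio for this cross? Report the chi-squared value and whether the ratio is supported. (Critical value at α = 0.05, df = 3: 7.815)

A dihybrid F₂ with independent assortment and complete dominance at both loci gives a 9:3:3:1 phenotypic ratio.
Under the 9:3:3:1 hypothesis (Σ ratio = 16, N = 3394):
  black short-haired: 3394 × 9/16 = 1909.125
  black long-haired: 3394 × 3/16 = 636.375
  brown short-haired: 3394 × 3/16 = 636.375
  brown long-haired: 3394 × 1/16 = 212.125
χ² = Σ (O − E)² / E
  black short-haired: (1862 − 1909.125)² / 1909.125 = 1.1632
  black long-haired: (677 − 636.375)² / 636.375 = 2.5934
  brown short-haired: (638 − 636.375)² / 636.375 = 0.0041
  brown long-haired: (217 − 212.125)² / 212.125 = 0.1120
χ² = 1.1632 + 2.5934 + 0.0041 + 0.1120 = 3.8727 ≈ 3.873
Degrees of freedom = 4 − 1 = 3; critical value at α = 0.05 is 7.815.
Since 3.873 < 7.815, we fail to reject the null hypothesis — the data are consistent with the 9:3:3:1 ratio.

3.873; consistent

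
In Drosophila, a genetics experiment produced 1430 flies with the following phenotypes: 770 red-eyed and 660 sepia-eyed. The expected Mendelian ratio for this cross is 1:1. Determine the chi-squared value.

The 1:1 ratio has 2 parts, so with N = 1430 the expected counts are:
  red-eyed: 1430 × 1/2 = 715
  sepia-eyed: 1430 × 1/2 = 715
χ² = Σ (O − E)² / E
  red-eyed: (770 − 715)² / 715 = 4.2308
  sepia-eyed: (660 − 715)² / 715 = 4.2308
χ² = 4.2308 + 4.2308 = 8.4616 ≈ 8.462

8.462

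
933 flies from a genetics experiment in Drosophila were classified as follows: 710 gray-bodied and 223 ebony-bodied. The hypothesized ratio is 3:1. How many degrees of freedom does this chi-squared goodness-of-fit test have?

A goodness-of-fit test with 2 phenotype classes has df = 2 − 1 = 1.

1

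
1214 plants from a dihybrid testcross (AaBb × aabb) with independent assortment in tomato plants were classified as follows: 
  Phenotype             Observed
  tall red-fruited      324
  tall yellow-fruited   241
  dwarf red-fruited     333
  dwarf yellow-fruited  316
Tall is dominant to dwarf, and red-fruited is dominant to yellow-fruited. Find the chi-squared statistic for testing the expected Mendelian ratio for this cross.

A dihybrid testcross with independent assortment gives a 1:1:1:1 ratio.
Under the 1:1:1:1 hypothesis (Σ ratio = 4, N = 1214):
  tall red-fruited: 1214 × 1/4 = 303.5
  tall yellow-fruited: 1214 × 1/4 = 303.5
  dwarf red-fruited: 1214 × 1/4 = 303.5
  dwarf yellow-fruited: 1214 × 1/4 = 303.5
χ² = Σ (O − E)² / E
  tall red-fruited: (324 − 303.5)² / 303.5 = 1.3847
  tall yellow-fruited: (241 − 303.5)² / 303.5 = 12.8707
  dwarf red-fruited: (333 − 303.5)² / 303.5 = 2.8674
  dwarf yellow-fruited: (316 − 303.5)² / 303.5 = 0.5148
χ² = 1.3847 + 12.8707 + 2.8674 + 0.5148 = 17.6376 ≈ 17.638

17.638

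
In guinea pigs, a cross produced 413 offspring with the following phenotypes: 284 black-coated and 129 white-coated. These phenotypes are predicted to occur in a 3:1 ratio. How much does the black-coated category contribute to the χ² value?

The 3:1 ratio has 4 parts, so with N = 413 the expected counts are:
  black-coated: 413 × 3/4 = 309.75
  white-coated: 413 × 1/4 = 103.25
Contribution of black-coated: (284 − 309.75)² / 309.75 = 2.1406

2.141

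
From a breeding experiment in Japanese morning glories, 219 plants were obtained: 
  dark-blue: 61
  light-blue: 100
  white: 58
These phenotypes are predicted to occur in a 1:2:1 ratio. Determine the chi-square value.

1.731

Expected counts for N = 219 under a 1:2:1 ratio (total parts = 4):
  dark-blue: 219 × 1/4 = 54.75
  light-blue: 219 × 2/4 = 109.5
  white: 219 × 1/4 = 54.75
χ² = Σ (O − E)² / E
  dark-blue: (61 − 54.75)² / 54.75 = 0.7135
  light-blue: (100 − 109.5)² / 109.5 = 0.8242
  white: (58 − 54.75)² / 54.75 = 0.1929
χ² = 0.7135 + 0.8242 + 0.1929 = 1.7306 ≈ 1.731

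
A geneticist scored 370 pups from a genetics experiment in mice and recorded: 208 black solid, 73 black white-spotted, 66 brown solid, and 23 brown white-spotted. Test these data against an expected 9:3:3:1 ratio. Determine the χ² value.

Under the 9:3:3:1 hypothesis (Σ ratio = 16, N = 370):
  black solid: 370 × 9/16 = 208.125
  black white-spotted: 370 × 3/16 = 69.375
  brown solid: 370 × 3/16 = 69.375
  brown white-spotted: 370 × 1/16 = 23.125
χ² = Σ (O − E)² / E
  black solid: (208 − 208.125)² / 208.125 = 0.0001
  black white-spotted: (73 − 69.375)² / 69.375 = 0.1894
  brown solid: (66 − 69.375)² / 69.375 = 0.1642
  brown white-spotted: (23 − 23.125)² / 23.125 = 0.0007
χ² = 0.0001 + 0.1894 + 0.1642 + 0.0007 = 0.3544 ≈ 0.354

0.354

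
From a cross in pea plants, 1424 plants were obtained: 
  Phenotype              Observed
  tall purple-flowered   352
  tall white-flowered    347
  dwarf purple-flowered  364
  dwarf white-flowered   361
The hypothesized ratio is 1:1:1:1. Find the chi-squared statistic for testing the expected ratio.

The 1:1:1:1 ratio has 4 parts, so with N = 1424 the expected counts are:
  tall purple-flowered: 1424 × 1/4 = 356
  tall white-flowered: 1424 × 1/4 = 356
  dwarf purple-flowered: 1424 × 1/4 = 356
  dwarf white-flowered: 1424 × 1/4 = 356
χ² = Σ (O − E)² / E
  tall purple-flowered: (352 − 356)² / 356 = 0.0449
  tall white-flowered: (347 − 356)² / 356 = 0.2275
  dwarf purple-flowered: (364 − 356)² / 356 = 0.1798
  dwarf white-flowered: (361 − 356)² / 356 = 0.0702
χ² = 0.0449 + 0.2275 + 0.1798 + 0.0702 = 0.5224 ≈ 0.522

0.522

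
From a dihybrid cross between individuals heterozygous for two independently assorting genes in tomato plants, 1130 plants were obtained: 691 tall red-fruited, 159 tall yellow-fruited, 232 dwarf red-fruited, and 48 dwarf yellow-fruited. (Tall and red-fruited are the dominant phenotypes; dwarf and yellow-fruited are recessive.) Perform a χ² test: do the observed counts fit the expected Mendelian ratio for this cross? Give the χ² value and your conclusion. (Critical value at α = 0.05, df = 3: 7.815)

A dihybrid F₂ with independent assortment and complete dominance at both loci gives a 9:3:3:1 phenotypic ratio.
Total ratio parts = 16. Expected numbers out of 1130:
  tall red-fruited: 1130 × 9/16 = 635.625
  tall yellow-fruited: 1130 × 3/16 = 211.875
  dwarf red-fruited: 1130 × 3/16 = 211.875
  dwarf yellow-fruited: 1130 × 1/16 = 70.625
χ² = Σ (O − E)² / E
  tall red-fruited: (691 − 635.625)² / 635.625 = 4.8242
  tall yellow-fruited: (159 − 211.875)² / 211.875 = 13.1954
  dwarf red-fruited: (232 − 211.875)² / 211.875 = 1.9116
  dwarf yellow-fruited: (48 − 70.625)² / 70.625 = 7.2480
χ² = 4.8242 + 13.1954 + 1.9116 + 7.2480 = 27.1792 ≈ 27.179
Degrees of freedom = 4 − 1 = 3; critical value at α = 0.05 is 7.815.
Since 27.179 > 7.815, we reject the null hypothesis — the data do not fit the 9:3:3:1 ratio.

27.179; not consistent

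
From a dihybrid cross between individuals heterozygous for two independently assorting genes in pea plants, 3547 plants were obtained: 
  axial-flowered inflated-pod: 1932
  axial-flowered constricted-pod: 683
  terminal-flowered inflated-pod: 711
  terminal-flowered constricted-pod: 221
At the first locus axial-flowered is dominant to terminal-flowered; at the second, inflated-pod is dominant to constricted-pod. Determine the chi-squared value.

5.660

A dihybrid F₂ with independent assortment and complete dominance at both loci gives a 9:3:3:1 phenotypic ratio.
Under the 9:3:3:1 hypothesis (Σ ratio = 16, N = 3547):
  axial-flowered inflated-pod: 3547 × 9/16 = 1995.1875
  axial-flowered constricted-pod: 3547 × 3/16 = 665.0625
  terminal-flowered inflated-pod: 3547 × 3/16 = 665.0625
  terminal-flowered constricted-pod: 3547 × 1/16 = 221.6875
χ² = Σ (O − E)² / E
  axial-flowered inflated-pod: (1932 − 1995.1875)² / 1995.1875 = 2.0011
  axial-flowered constricted-pod: (683 − 665.0625)² / 665.0625 = 0.4838
  terminal-flowered inflated-pod: (711 − 665.0625)² / 665.0625 = 3.1730
  terminal-flowered constricted-pod: (221 − 221.6875)² / 221.6875 = 0.0021
χ² = 2.0011 + 0.4838 + 3.1730 + 0.0021 = 5.660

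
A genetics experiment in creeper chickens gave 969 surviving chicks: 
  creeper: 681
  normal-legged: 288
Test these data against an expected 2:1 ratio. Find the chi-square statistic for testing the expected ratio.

5.689

Under the 2:1 hypothesis (Σ ratio = 3, N = 969):
  creeper: 969 × 2/3 = 646
  normal-legged: 969 × 1/3 = 323
χ² = Σ (O − E)² / E
  creeper: (681 − 646)² / 646 = 1.8963
  normal-legged: (288 − 323)² / 323 = 3.7926
χ² = 1.8963 + 3.7926 = 5.6889 ≈ 5.689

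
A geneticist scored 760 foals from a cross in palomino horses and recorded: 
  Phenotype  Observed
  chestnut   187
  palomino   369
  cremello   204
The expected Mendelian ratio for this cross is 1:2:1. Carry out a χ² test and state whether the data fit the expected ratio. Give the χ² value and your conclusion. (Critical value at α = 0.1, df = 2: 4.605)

1.397; consistent

The 1:2:1 ratio has 4 parts, so with N = 760 the expected counts are:
  chestnut: 760 × 1/4 = 190
  palomino: 760 × 2/4 = 380
  cremello: 760 × 1/4 = 190
χ² = Σ (O − E)² / E
  chestnut: (187 − 190)² / 190 = 0.0474
  palomino: (369 − 380)² / 380 = 0.3184
  cremello: (204 − 190)² / 190 = 1.0316
χ² = 0.0474 + 0.3184 + 1.0316 = 1.3974 ≈ 1.397
Degrees of freedom = 3 − 1 = 2; critical value at α = 0.1 is 4.605.
Since 1.397 < 4.605, we fail to reject the null hypothesis — the data are consistent with the 1:2:1 ratio.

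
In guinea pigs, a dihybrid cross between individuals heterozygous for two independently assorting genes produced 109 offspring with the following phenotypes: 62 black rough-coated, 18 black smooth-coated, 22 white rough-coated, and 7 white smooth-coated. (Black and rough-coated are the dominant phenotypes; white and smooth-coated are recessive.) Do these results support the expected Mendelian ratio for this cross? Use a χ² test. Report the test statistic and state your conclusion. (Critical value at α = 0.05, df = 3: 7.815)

0.423; consistent

A dihybrid F₂ with independent assortment and complete dominance at both loci gives a 9:3:3:1 phenotypic ratio.
Expected counts for N = 109 under a 9:3:3:1 ratio (total parts = 16):
  black rough-coated: 109 × 9/16 = 61.3125
  black smooth-coated: 109 × 3/16 = 20.4375
  white rough-coated: 109 × 3/16 = 20.4375
  white smooth-coated: 109 × 1/16 = 6.8125
χ² = Σ (O − E)² / E
  black rough-coated: (62 − 61.3125)² / 61.3125 = 0.0077
  black smooth-coated: (18 − 20.4375)² / 20.4375 = 0.2907
  white rough-coated: (22 − 20.4375)² / 20.4375 = 0.1195
  white smooth-coated: (7 − 6.8125)² / 6.8125 = 0.0052
χ² = 0.0077 + 0.2907 + 0.1195 + 0.0052 = 0.4231 ≈ 0.423
Degrees of freedom = 4 − 1 = 3; critical value at α = 0.05 is 7.815.
Since 0.423 < 7.815, we fail to reject the null hypothesis — the data are consistent with the 9:3:3:1 ratio.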